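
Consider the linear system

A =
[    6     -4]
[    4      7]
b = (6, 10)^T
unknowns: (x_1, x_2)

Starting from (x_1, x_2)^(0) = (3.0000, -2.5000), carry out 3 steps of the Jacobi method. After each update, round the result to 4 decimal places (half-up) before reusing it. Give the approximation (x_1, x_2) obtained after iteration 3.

Iteration 1:
  x_1 = (6 - (-4)·-2.5000) / (6) = -0.6667
  x_2 = (10 - (4)·3.0000) / (7) = -0.2857
Iteration 2:
  x_1 = (6 - (-4)·-0.2857) / (6) = 0.8095
  x_2 = (10 - (4)·-0.6667) / (7) = 1.8095
Iteration 3:
  x_1 = (6 - (-4)·1.8095) / (6) = 2.2063
  x_2 = (10 - (4)·0.8095) / (7) = 0.9660

(2.2063, 0.9660)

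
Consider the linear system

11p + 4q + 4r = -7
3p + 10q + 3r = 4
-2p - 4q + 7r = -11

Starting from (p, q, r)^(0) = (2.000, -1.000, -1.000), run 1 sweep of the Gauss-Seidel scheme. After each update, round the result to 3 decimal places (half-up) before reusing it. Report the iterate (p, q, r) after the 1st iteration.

(0.091, 0.673, -1.161)

Iteration 1:
  p = (-7 - (4)·-1.000 - (4)·-1.000) / (11) = 0.091
  q = (4 - (3)·0.091 - (3)·-1.000) / (10) = 0.673
  r = (-11 - (-2)·0.091 - (-4)·0.673) / (7) = -1.161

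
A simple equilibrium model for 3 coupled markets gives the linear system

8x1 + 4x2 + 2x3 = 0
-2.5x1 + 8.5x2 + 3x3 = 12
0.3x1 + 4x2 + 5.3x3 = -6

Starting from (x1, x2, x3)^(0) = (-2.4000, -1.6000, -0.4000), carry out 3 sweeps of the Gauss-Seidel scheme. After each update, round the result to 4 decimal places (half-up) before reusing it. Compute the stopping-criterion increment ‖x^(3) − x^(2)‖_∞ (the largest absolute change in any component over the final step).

0.1462

Iteration 1:
  x1 = (0 - (4)·-1.6000 - (2)·-0.4000) / (8) = 0.9000
  x2 = (12 - (-2.5)·0.9000 - (3)·-0.4000) / (8.5) = 1.8176
  x3 = (-6 - (0.3)·0.9000 - (4)·1.8176) / (5.3) = -2.5548
Iteration 2:
  x1 = (0 - (4)·1.8176 - (2)·-2.5548) / (8) = -0.2701
  x2 = (12 - (-2.5)·-0.2701 - (3)·-2.5548) / (8.5) = 2.2340
  x3 = (-6 - (0.3)·-0.2701 - (4)·2.2340) / (5.3) = -2.8028
Iteration 3:
  x1 = (0 - (4)·2.2340 - (2)·-2.8028) / (8) = -0.4163
  x2 = (12 - (-2.5)·-0.4163 - (3)·-2.8028) / (8.5) = 2.2785
  x3 = (-6 - (0.3)·-0.4163 - (4)·2.2785) / (5.3) = -2.8281
Change: (-0.1462, 0.0445, -0.0253) → max |·| = 0.1462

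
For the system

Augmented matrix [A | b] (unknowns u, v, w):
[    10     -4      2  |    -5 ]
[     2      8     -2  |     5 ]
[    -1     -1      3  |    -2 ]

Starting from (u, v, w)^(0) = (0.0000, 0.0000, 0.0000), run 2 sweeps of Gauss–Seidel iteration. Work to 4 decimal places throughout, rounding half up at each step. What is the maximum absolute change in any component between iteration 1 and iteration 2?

Iteration 1:
  u = (-5 - (-4)·0.0000 - (2)·0.0000) / (10) = -0.5000
  v = (5 - (2)·-0.5000 - (-2)·0.0000) / (8) = 0.7500
  w = (-2 - (-1)·-0.5000 - (-1)·0.7500) / (3) = -0.5833
Iteration 2:
  u = (-5 - (-4)·0.7500 - (2)·-0.5833) / (10) = -0.0833
  v = (5 - (2)·-0.0833 - (-2)·-0.5833) / (8) = 0.5000
  w = (-2 - (-1)·-0.0833 - (-1)·0.5000) / (3) = -0.5278
Change: (0.4167, -0.2500, 0.0555) → max |·| = 0.4167

0.4167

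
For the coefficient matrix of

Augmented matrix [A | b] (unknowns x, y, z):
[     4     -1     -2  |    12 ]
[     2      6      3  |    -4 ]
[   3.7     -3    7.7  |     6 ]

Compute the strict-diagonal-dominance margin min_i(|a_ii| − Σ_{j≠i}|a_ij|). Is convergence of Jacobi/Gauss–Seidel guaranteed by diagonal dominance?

1

row 1: |4| − (1+2) = 1
row 2: |6| − (2+3) = 1
row 3: |7.7| − (3.7+3) = 1
minimum over rows = 1 → strictly diagonally dominant (convergence guaranteed)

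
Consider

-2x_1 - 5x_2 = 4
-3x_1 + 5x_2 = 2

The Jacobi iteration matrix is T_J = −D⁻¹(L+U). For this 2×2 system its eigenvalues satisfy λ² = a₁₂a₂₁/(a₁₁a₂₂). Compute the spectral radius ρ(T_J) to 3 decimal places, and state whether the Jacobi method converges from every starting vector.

a₁₂a₂₁/(a₁₁a₂₂) = (-5)·(-3) / ((-2)·(5)) = -1.500000
ρ = √|-1.500000| = √1.500000 = 1.225
ρ > 1, so Jacobi diverges

1.225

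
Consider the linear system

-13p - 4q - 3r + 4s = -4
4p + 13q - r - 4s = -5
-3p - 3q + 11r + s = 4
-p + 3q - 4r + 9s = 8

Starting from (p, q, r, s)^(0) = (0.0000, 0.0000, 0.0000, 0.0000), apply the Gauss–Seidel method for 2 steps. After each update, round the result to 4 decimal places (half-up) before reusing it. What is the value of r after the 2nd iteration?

0.4001

Iteration 1:
  p = (-4 - (-4)·0.0000 - (-3)·0.0000 - (4)·0.0000) / (-13) = 0.3077
  q = (-5 - (4)·0.3077 - (-1)·0.0000 - (-4)·0.0000) / (13) = -0.4793
  r = (4 - (-3)·0.3077 - (-3)·-0.4793 - (1)·0.0000) / (11) = 0.3168
  s = (8 - (-1)·0.3077 - (3)·-0.4793 - (-4)·0.3168) / (9) = 1.2236
Iteration 2:
  p = (-4 - (-4)·-0.4793 - (-3)·0.3168 - (4)·1.2236) / (-13) = 0.7586
  q = (-5 - (4)·0.7586 - (-1)·0.3168 - (-4)·1.2236) / (13) = -0.2172
  r = (4 - (-3)·0.7586 - (-3)·-0.2172 - (1)·1.2236) / (11) = 0.4001
  s = (8 - (-1)·0.7586 - (3)·-0.2172 - (-4)·0.4001) / (9) = 1.2234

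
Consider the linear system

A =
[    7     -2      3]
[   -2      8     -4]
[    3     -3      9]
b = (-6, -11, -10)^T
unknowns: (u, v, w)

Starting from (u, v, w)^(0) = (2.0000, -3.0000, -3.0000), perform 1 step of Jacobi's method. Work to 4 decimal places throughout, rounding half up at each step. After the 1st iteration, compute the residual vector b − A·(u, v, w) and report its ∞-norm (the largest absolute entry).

Iteration 1:
  u = (-6 - (-2)·-3.0000 - (3)·-3.0000) / (7) = -0.4286
  v = (-11 - (-2)·2.0000 - (-4)·-3.0000) / (8) = -2.3750
  w = (-10 - (3)·2.0000 - (-3)·-3.0000) / (9) = -2.7778
Residual b − A·x = (0.5836, -3.9684, 9.1610); ∞-norm = 9.1610

9.1610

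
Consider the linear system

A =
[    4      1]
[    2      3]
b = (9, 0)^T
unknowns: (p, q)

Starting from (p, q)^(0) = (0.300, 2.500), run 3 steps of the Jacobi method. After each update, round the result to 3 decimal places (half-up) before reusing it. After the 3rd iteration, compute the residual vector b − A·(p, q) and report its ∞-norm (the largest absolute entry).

0.449

Iteration 1:
  p = (9 - (1)·2.500) / (4) = 1.625
  q = (0 - (2)·0.300) / (3) = -0.200
Iteration 2:
  p = (9 - (1)·-0.200) / (4) = 2.300
  q = (0 - (2)·1.625) / (3) = -1.083
Iteration 3:
  p = (9 - (1)·-1.083) / (4) = 2.521
  q = (0 - (2)·2.300) / (3) = -1.533
Residual b − A·x = (0.449, -0.443); ∞-norm = 0.449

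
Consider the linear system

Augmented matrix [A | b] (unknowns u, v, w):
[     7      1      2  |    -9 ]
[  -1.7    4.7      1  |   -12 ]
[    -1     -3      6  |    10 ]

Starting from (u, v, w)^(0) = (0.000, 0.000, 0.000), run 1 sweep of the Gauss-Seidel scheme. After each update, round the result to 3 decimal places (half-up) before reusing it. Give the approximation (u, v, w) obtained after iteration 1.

(-1.286, -3.018, -0.057)

Iteration 1:
  u = (-9 - (1)·0.000 - (2)·0.000) / (7) = -1.286
  v = (-12 - (-1.7)·-1.286 - (1)·0.000) / (4.7) = -3.018
  w = (10 - (-1)·-1.286 - (-3)·-3.018) / (6) = -0.057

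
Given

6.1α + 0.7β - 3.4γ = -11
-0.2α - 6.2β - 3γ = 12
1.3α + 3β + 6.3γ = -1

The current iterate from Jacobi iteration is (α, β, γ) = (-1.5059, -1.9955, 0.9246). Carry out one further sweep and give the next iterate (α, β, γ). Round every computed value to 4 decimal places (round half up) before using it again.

(-1.0589, -2.3343, 1.1022)

One sweep:
  α = (-11 - (0.7)·-1.9955 - (-3.4)·0.9246) / (6.1) = -1.0589
  β = (12 - (-0.2)·-1.5059 - (-3)·0.9246) / (-6.2) = -2.3343
  γ = (-1 - (1.3)·-1.5059 - (3)·-1.9955) / (6.3) = 1.1022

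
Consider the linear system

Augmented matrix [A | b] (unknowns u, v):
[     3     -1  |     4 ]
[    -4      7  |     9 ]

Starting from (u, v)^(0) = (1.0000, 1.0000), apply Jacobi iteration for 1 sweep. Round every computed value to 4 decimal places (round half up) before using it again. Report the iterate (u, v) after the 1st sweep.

Iteration 1:
  u = (4 - (-1)·1.0000) / (3) = 1.6667
  v = (9 - (-4)·1.0000) / (7) = 1.8571

(1.6667, 1.8571)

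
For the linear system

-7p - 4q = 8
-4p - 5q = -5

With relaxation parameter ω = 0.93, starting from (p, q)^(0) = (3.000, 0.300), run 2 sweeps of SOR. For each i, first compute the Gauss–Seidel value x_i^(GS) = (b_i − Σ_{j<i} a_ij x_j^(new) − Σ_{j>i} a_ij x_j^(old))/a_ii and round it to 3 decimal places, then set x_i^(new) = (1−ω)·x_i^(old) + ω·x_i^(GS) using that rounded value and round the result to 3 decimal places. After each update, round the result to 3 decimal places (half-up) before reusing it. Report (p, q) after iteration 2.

Iteration 1:
  p: GS value = (8 - (-4)·0.300) / (-7) = -1.314;  p ← (1−ω)·3.000 + ω·-1.314 = -1.012
  q: GS value = (-5 - (-4)·-1.012) / (-5) = 1.810;  q ← (1−ω)·0.300 + ω·1.810 = 1.704
Iteration 2:
  p: GS value = (8 - (-4)·1.704) / (-7) = -2.117;  p ← (1−ω)·-1.012 + ω·-2.117 = -2.040
  q: GS value = (-5 - (-4)·-2.040) / (-5) = 2.632;  q ← (1−ω)·1.704 + ω·2.632 = 2.567

(-2.040, 2.567)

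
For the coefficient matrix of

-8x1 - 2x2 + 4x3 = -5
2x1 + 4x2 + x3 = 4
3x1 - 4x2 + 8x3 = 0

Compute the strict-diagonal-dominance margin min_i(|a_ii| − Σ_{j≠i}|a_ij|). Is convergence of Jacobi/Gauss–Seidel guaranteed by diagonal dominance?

row 1: |-8| − (2+4) = 2
row 2: |4| − (2+1) = 1
row 3: |8| − (3+4) = 1
minimum over rows = 1 → strictly diagonally dominant (convergence guaranteed)

1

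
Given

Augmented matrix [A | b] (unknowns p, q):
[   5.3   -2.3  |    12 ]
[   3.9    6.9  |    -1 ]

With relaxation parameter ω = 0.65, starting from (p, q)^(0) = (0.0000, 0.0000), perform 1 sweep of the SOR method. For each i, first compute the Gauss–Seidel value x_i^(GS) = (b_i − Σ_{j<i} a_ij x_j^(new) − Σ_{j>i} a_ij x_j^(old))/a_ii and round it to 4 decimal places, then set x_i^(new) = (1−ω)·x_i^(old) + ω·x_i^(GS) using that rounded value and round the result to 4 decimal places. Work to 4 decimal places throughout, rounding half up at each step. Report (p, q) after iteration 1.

(1.4717, -0.6349)

Iteration 1:
  p: GS value = (12 - (-2.3)·0.0000) / (5.3) = 2.2642;  p ← (1−ω)·0.0000 + ω·2.2642 = 1.4717
  q: GS value = (-1 - (3.9)·1.4717) / (6.9) = -0.9768;  q ← (1−ω)·0.0000 + ω·-0.9768 = -0.6349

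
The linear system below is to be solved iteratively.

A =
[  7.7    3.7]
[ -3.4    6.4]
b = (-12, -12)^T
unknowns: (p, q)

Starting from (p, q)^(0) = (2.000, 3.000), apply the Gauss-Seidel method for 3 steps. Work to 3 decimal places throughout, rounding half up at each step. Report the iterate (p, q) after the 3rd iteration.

(-0.685, -2.239)

Iteration 1:
  p = (-12 - (3.7)·3.000) / (7.7) = -3.000
  q = (-12 - (-3.4)·-3.000) / (6.4) = -3.469
Iteration 2:
  p = (-12 - (3.7)·-3.469) / (7.7) = 0.108
  q = (-12 - (-3.4)·0.108) / (6.4) = -1.818
Iteration 3:
  p = (-12 - (3.7)·-1.818) / (7.7) = -0.685
  q = (-12 - (-3.4)·-0.685) / (6.4) = -2.239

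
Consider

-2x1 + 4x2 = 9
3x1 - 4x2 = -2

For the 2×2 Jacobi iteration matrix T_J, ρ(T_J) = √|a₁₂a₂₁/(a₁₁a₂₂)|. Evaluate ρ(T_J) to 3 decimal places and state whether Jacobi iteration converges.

a₁₂a₂₁/(a₁₁a₂₂) = (4)·(3) / ((-2)·(-4)) = 1.500000
ρ = √|1.500000| = √1.500000 = 1.225
ρ > 1, so Jacobi diverges

1.225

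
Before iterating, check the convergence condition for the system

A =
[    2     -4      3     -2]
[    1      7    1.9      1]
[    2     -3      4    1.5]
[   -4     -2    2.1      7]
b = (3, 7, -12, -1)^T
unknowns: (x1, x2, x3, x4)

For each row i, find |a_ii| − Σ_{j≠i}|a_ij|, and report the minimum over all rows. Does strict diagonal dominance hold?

-7

row 1: |2| − (4+3+2) = -7
row 2: |7| − (1+1.9+1) = 3.1
row 3: |4| − (2+3+1.5) = -2.5
row 4: |7| − (4+2+2.1) = -1.1
minimum over rows = -7 → not strictly diagonally dominant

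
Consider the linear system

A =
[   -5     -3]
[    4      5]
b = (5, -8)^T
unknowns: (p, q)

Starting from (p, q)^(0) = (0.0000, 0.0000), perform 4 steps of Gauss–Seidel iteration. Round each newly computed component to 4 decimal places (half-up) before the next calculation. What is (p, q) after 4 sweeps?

Iteration 1:
  p = (5 - (-3)·0.0000) / (-5) = -1.0000
  q = (-8 - (4)·-1.0000) / (5) = -0.8000
Iteration 2:
  p = (5 - (-3)·-0.8000) / (-5) = -0.5200
  q = (-8 - (4)·-0.5200) / (5) = -1.1840
Iteration 3:
  p = (5 - (-3)·-1.1840) / (-5) = -0.2896
  q = (-8 - (4)·-0.2896) / (5) = -1.3683
Iteration 4:
  p = (5 - (-3)·-1.3683) / (-5) = -0.1790
  q = (-8 - (4)·-0.1790) / (5) = -1.4568

(-0.1790, -1.4568)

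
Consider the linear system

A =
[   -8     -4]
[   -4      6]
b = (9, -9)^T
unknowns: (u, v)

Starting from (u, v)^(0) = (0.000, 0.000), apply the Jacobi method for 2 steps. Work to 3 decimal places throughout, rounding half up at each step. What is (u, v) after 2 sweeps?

(-0.375, -2.250)

Iteration 1:
  u = (9 - (-4)·0.000) / (-8) = -1.125
  v = (-9 - (-4)·0.000) / (6) = -1.500
Iteration 2:
  u = (9 - (-4)·-1.500) / (-8) = -0.375
  v = (-9 - (-4)·-1.125) / (6) = -2.250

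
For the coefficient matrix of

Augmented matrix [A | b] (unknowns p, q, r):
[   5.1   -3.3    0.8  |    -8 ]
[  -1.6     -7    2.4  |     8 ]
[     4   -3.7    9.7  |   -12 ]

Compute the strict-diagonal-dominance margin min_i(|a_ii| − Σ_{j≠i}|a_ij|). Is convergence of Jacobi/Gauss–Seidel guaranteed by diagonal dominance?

1

row 1: |5.1| − (3.3+0.8) = 1
row 2: |-7| − (1.6+2.4) = 3
row 3: |9.7| − (4+3.7) = 2
minimum over rows = 1 → strictly diagonally dominant (convergence guaranteed)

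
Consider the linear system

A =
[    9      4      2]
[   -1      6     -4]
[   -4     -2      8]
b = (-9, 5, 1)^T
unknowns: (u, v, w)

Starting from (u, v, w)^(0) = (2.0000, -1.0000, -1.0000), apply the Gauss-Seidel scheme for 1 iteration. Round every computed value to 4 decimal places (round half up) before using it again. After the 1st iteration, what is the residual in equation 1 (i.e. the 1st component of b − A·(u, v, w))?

-6.4169

Iteration 1:
  u = (-9 - (4)·-1.0000 - (2)·-1.0000) / (9) = -0.3333
  v = (5 - (-1)·-0.3333 - (-4)·-1.0000) / (6) = 0.1111
  w = (1 - (-4)·-0.3333 - (-2)·0.1111) / (8) = -0.0139
Residual b − A·x = (-6.4169, 3.9445, 0.0002)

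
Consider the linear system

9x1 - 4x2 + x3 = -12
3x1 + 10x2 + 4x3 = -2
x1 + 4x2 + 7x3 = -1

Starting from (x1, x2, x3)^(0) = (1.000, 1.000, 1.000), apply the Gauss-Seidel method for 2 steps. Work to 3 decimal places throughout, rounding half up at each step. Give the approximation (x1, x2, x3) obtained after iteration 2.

(-1.486, 0.177, -0.032)

Iteration 1:
  x1 = (-12 - (-4)·1.000 - (1)·1.000) / (9) = -1.000
  x2 = (-2 - (3)·-1.000 - (4)·1.000) / (10) = -0.300
  x3 = (-1 - (1)·-1.000 - (4)·-0.300) / (7) = 0.171
Iteration 2:
  x1 = (-12 - (-4)·-0.300 - (1)·0.171) / (9) = -1.486
  x2 = (-2 - (3)·-1.486 - (4)·0.171) / (10) = 0.177
  x3 = (-1 - (1)·-1.486 - (4)·0.177) / (7) = -0.032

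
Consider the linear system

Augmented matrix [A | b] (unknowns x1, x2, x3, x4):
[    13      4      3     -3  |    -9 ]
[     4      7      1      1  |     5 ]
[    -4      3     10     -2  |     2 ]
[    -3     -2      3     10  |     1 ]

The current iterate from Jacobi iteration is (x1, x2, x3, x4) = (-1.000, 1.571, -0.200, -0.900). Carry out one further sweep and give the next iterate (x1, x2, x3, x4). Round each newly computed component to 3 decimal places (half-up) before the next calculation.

One sweep:
  x1 = (-9 - (4)·1.571 - (3)·-0.200 - (-3)·-0.900) / (13) = -1.337
  x2 = (5 - (4)·-1.000 - (1)·-0.200 - (1)·-0.900) / (7) = 1.443
  x3 = (2 - (-4)·-1.000 - (3)·1.571 - (-2)·-0.900) / (10) = -0.851
  x4 = (1 - (-3)·-1.000 - (-2)·1.571 - (3)·-0.200) / (10) = 0.174

(-1.337, 1.443, -0.851, 0.174)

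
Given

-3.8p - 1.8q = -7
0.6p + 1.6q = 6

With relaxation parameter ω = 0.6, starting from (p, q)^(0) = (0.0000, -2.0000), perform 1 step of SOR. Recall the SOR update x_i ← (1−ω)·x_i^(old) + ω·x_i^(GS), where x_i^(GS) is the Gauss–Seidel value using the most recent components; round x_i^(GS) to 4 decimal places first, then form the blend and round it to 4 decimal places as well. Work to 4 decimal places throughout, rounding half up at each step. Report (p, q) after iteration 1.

Iteration 1:
  p: GS value = (-7 - (-1.8)·-2.0000) / (-3.8) = 2.7895;  p ← (1−ω)·0.0000 + ω·2.7895 = 1.6737
  q: GS value = (6 - (0.6)·1.6737) / (1.6) = 3.1224;  q ← (1−ω)·-2.0000 + ω·3.1224 = 1.0734

(1.6737, 1.0734)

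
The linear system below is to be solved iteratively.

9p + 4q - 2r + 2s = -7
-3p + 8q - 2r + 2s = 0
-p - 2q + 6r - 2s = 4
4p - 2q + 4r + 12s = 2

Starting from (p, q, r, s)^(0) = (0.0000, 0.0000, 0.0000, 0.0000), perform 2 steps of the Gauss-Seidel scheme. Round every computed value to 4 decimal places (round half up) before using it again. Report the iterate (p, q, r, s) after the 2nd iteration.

(-0.6017, -0.1734, 0.5855, 0.1432)

Iteration 1:
  p = (-7 - (4)·0.0000 - (-2)·0.0000 - (2)·0.0000) / (9) = -0.7778
  q = (0 - (-3)·-0.7778 - (-2)·0.0000 - (2)·0.0000) / (8) = -0.2917
  r = (4 - (-1)·-0.7778 - (-2)·-0.2917 - (-2)·0.0000) / (6) = 0.4398
  s = (2 - (4)·-0.7778 - (-2)·-0.2917 - (4)·0.4398) / (12) = 0.2307
Iteration 2:
  p = (-7 - (4)·-0.2917 - (-2)·0.4398 - (2)·0.2307) / (9) = -0.6017
  q = (0 - (-3)·-0.6017 - (-2)·0.4398 - (2)·0.2307) / (8) = -0.1734
  r = (4 - (-1)·-0.6017 - (-2)·-0.1734 - (-2)·0.2307) / (6) = 0.5855
  s = (2 - (4)·-0.6017 - (-2)·-0.1734 - (4)·0.5855) / (12) = 0.1432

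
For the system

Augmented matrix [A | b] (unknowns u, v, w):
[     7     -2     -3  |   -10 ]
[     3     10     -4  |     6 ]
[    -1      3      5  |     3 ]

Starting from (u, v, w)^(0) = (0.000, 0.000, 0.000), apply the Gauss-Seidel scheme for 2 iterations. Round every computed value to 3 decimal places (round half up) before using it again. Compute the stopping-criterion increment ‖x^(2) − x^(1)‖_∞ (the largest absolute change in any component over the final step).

0.171

Iteration 1:
  u = (-10 - (-2)·0.000 - (-3)·0.000) / (7) = -1.429
  v = (6 - (3)·-1.429 - (-4)·0.000) / (10) = 1.029
  w = (3 - (-1)·-1.429 - (3)·1.029) / (5) = -0.303
Iteration 2:
  u = (-10 - (-2)·1.029 - (-3)·-0.303) / (7) = -1.264
  v = (6 - (3)·-1.264 - (-4)·-0.303) / (10) = 0.858
  w = (3 - (-1)·-1.264 - (3)·0.858) / (5) = -0.168
Change: (0.165, -0.171, 0.135) → max |·| = 0.171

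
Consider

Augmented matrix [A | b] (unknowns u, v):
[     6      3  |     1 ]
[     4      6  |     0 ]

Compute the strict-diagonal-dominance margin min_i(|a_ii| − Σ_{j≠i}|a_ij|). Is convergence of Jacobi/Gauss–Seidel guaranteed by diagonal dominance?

row 1: |6| − (3) = 3
row 2: |6| − (4) = 2
minimum over rows = 2 → strictly diagonally dominant (convergence guaranteed)

2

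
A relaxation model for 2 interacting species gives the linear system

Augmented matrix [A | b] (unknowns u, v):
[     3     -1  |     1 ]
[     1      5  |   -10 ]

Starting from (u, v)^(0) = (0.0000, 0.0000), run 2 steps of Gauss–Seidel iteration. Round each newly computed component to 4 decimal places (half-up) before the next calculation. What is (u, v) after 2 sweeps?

(-0.3556, -1.9289)

Iteration 1:
  u = (1 - (-1)·0.0000) / (3) = 0.3333
  v = (-10 - (1)·0.3333) / (5) = -2.0667
Iteration 2:
  u = (1 - (-1)·-2.0667) / (3) = -0.3556
  v = (-10 - (1)·-0.3556) / (5) = -1.9289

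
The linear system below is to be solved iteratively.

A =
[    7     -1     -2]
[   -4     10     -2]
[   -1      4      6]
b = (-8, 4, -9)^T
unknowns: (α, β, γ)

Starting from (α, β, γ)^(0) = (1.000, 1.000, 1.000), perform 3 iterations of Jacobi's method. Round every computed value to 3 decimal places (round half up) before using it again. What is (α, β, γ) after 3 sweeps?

(-1.837, -0.686, -1.571)

Iteration 1:
  α = (-8 - (-1)·1.000 - (-2)·1.000) / (7) = -0.714
  β = (4 - (-4)·1.000 - (-2)·1.000) / (10) = 1.000
  γ = (-9 - (-1)·1.000 - (4)·1.000) / (6) = -2.000
Iteration 2:
  α = (-8 - (-1)·1.000 - (-2)·-2.000) / (7) = -1.571
  β = (4 - (-4)·-0.714 - (-2)·-2.000) / (10) = -0.286
  γ = (-9 - (-1)·-0.714 - (4)·1.000) / (6) = -2.286
Iteration 3:
  α = (-8 - (-1)·-0.286 - (-2)·-2.286) / (7) = -1.837
  β = (4 - (-4)·-1.571 - (-2)·-2.286) / (10) = -0.686
  γ = (-9 - (-1)·-1.571 - (4)·-0.286) / (6) = -1.571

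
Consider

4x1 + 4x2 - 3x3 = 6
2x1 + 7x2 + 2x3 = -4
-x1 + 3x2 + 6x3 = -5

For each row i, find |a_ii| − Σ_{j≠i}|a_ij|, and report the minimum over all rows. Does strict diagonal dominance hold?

row 1: |4| − (4+3) = -3
row 2: |7| − (2+2) = 3
row 3: |6| − (1+3) = 2
minimum over rows = -3 → not strictly diagonally dominant

-3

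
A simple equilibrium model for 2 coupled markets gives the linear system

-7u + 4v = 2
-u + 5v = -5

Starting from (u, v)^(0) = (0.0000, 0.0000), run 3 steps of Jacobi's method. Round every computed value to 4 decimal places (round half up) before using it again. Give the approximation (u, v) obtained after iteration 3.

Iteration 1:
  u = (2 - (4)·0.0000) / (-7) = -0.2857
  v = (-5 - (-1)·0.0000) / (5) = -1.0000
Iteration 2:
  u = (2 - (4)·-1.0000) / (-7) = -0.8571
  v = (-5 - (-1)·-0.2857) / (5) = -1.0571
Iteration 3:
  u = (2 - (4)·-1.0571) / (-7) = -0.8898
  v = (-5 - (-1)·-0.8571) / (5) = -1.1714

(-0.8898, -1.1714)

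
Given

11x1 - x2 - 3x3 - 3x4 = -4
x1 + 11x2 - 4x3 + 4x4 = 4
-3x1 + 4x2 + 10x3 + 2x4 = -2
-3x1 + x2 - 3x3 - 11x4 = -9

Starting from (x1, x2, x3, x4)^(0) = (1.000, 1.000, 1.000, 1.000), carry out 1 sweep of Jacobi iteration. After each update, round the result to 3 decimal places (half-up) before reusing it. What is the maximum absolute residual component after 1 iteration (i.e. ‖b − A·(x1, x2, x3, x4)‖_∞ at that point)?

Iteration 1:
  x1 = (-4 - (-1)·1.000 - (-3)·1.000 - (-3)·1.000) / (11) = 0.273
  x2 = (4 - (1)·1.000 - (-4)·1.000 - (4)·1.000) / (11) = 0.273
  x3 = (-2 - (-3)·1.000 - (4)·1.000 - (2)·1.000) / (10) = -0.500
  x4 = (-9 - (-3)·1.000 - (1)·1.000 - (-3)·1.000) / (-11) = 0.364
Residual b − A·x = (-7.138, -2.732, 1.999, -5.950); ∞-norm = 7.138

7.138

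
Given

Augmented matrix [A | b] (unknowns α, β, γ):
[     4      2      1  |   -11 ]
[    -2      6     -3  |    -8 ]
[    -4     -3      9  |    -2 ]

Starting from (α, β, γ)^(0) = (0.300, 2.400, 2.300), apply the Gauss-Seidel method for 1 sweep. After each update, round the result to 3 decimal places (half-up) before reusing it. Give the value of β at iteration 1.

-1.692

Iteration 1:
  α = (-11 - (2)·2.400 - (1)·2.300) / (4) = -4.525
  β = (-8 - (-2)·-4.525 - (-3)·2.300) / (6) = -1.692
  γ = (-2 - (-4)·-4.525 - (-3)·-1.692) / (9) = -2.797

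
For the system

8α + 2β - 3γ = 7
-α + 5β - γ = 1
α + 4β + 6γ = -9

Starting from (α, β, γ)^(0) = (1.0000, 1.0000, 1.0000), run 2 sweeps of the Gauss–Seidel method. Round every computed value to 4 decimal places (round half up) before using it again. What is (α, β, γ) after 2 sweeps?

Iteration 1:
  α = (7 - (2)·1.0000 - (-3)·1.0000) / (8) = 1.0000
  β = (1 - (-1)·1.0000 - (-1)·1.0000) / (5) = 0.6000
  γ = (-9 - (1)·1.0000 - (4)·0.6000) / (6) = -2.0667
Iteration 2:
  α = (7 - (2)·0.6000 - (-3)·-2.0667) / (8) = -0.0500
  β = (1 - (-1)·-0.0500 - (-1)·-2.0667) / (5) = -0.2233
  γ = (-9 - (1)·-0.0500 - (4)·-0.2233) / (6) = -1.3428

(-0.0500, -0.2233, -1.3428)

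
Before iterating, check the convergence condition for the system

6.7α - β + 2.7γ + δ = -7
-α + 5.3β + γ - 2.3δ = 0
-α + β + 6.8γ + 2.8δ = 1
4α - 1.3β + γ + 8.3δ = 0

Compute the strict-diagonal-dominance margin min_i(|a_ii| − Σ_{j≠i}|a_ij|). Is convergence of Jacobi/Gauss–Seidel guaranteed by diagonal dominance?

1

row 1: |6.7| − (1+2.7+1) = 2
row 2: |5.3| − (1+1+2.3) = 1
row 3: |6.8| − (1+1+2.8) = 2
row 4: |8.3| − (4+1.3+1) = 2
minimum over rows = 1 → strictly diagonally dominant (convergence guaranteed)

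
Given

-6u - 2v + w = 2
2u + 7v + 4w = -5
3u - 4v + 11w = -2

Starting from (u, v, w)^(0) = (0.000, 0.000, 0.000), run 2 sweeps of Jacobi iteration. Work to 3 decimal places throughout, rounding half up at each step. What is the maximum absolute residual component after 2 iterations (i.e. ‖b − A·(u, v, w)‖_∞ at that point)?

Iteration 1:
  u = (2 - (-2)·0.000 - (1)·0.000) / (-6) = -0.333
  v = (-5 - (2)·0.000 - (4)·0.000) / (7) = -0.714
  w = (-2 - (3)·0.000 - (-4)·0.000) / (11) = -0.182
Iteration 2:
  u = (2 - (-2)·-0.714 - (1)·-0.182) / (-6) = -0.126
  v = (-5 - (2)·-0.333 - (4)·-0.182) / (7) = -0.515
  w = (-2 - (3)·-0.333 - (-4)·-0.714) / (11) = -0.351
Residual b − A·x = (0.565, 0.261, 0.179); ∞-norm = 0.565

0.565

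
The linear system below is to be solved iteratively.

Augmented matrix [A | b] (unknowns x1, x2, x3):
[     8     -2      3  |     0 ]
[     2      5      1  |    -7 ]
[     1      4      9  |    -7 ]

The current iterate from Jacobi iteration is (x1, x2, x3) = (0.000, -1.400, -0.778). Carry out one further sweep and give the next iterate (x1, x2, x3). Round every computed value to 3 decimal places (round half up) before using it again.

One sweep:
  x1 = (0 - (-2)·-1.400 - (3)·-0.778) / (8) = -0.058
  x2 = (-7 - (2)·0.000 - (1)·-0.778) / (5) = -1.244
  x3 = (-7 - (1)·0.000 - (4)·-1.400) / (9) = -0.156

(-0.058, -1.244, -0.156)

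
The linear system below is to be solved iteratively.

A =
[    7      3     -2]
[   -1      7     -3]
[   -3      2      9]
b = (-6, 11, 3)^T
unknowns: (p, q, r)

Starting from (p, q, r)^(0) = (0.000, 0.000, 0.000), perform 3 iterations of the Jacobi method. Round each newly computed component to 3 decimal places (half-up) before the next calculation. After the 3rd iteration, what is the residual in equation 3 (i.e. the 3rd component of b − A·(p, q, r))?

Iteration 1:
  p = (-6 - (3)·0.000 - (-2)·0.000) / (7) = -0.857
  q = (11 - (-1)·0.000 - (-3)·0.000) / (7) = 1.571
  r = (3 - (-3)·0.000 - (2)·0.000) / (9) = 0.333
Iteration 2:
  p = (-6 - (3)·1.571 - (-2)·0.333) / (7) = -1.435
  q = (11 - (-1)·-0.857 - (-3)·0.333) / (7) = 1.592
  r = (3 - (-3)·-0.857 - (2)·1.571) / (9) = -0.301
Iteration 3:
  p = (-6 - (3)·1.592 - (-2)·-0.301) / (7) = -1.625
  q = (11 - (-1)·-1.435 - (-3)·-0.301) / (7) = 1.237
  r = (3 - (-3)·-1.435 - (2)·1.592) / (9) = -0.499
Residual b − A·x = (0.666, -0.781, 0.142)

0.142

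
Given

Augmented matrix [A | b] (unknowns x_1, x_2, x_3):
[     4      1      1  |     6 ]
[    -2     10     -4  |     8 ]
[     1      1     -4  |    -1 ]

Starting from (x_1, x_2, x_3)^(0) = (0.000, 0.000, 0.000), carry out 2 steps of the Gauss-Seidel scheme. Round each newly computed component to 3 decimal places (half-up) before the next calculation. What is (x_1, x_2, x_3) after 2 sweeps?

(1.000, 1.360, 0.840)

Iteration 1:
  x_1 = (6 - (1)·0.000 - (1)·0.000) / (4) = 1.500
  x_2 = (8 - (-2)·1.500 - (-4)·0.000) / (10) = 1.100
  x_3 = (-1 - (1)·1.500 - (1)·1.100) / (-4) = 0.900
Iteration 2:
  x_1 = (6 - (1)·1.100 - (1)·0.900) / (4) = 1.000
  x_2 = (8 - (-2)·1.000 - (-4)·0.900) / (10) = 1.360
  x_3 = (-1 - (1)·1.000 - (1)·1.360) / (-4) = 0.840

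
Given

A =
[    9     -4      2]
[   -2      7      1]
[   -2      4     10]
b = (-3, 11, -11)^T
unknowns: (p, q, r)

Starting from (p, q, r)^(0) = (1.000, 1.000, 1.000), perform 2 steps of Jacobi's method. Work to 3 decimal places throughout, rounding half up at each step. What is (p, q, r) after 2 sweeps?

Iteration 1:
  p = (-3 - (-4)·1.000 - (2)·1.000) / (9) = -0.111
  q = (11 - (-2)·1.000 - (1)·1.000) / (7) = 1.714
  r = (-11 - (-2)·1.000 - (4)·1.000) / (10) = -1.300
Iteration 2:
  p = (-3 - (-4)·1.714 - (2)·-1.300) / (9) = 0.717
  q = (11 - (-2)·-0.111 - (1)·-1.300) / (7) = 1.725
  r = (-11 - (-2)·-0.111 - (4)·1.714) / (10) = -1.808

(0.717, 1.725, -1.808)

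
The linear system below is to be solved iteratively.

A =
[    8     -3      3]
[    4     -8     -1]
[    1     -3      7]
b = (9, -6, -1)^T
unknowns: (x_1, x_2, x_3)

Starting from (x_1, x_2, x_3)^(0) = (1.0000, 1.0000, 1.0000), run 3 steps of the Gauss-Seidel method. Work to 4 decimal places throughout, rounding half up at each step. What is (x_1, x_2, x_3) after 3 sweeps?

Iteration 1:
  x_1 = (9 - (-3)·1.0000 - (3)·1.0000) / (8) = 1.1250
  x_2 = (-6 - (4)·1.1250 - (-1)·1.0000) / (-8) = 1.1875
  x_3 = (-1 - (1)·1.1250 - (-3)·1.1875) / (7) = 0.2054
Iteration 2:
  x_1 = (9 - (-3)·1.1875 - (3)·0.2054) / (8) = 1.4933
  x_2 = (-6 - (4)·1.4933 - (-1)·0.2054) / (-8) = 1.4710
  x_3 = (-1 - (1)·1.4933 - (-3)·1.4710) / (7) = 0.2742
Iteration 3:
  x_1 = (9 - (-3)·1.4710 - (3)·0.2742) / (8) = 1.5738
  x_2 = (-6 - (4)·1.5738 - (-1)·0.2742) / (-8) = 1.5026
  x_3 = (-1 - (1)·1.5738 - (-3)·1.5026) / (7) = 0.2763

(1.5738, 1.5026, 0.2763)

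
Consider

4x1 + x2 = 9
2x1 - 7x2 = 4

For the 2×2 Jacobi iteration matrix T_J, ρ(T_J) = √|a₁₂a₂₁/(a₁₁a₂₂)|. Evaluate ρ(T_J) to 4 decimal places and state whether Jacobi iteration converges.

0.2673

a₁₂a₂₁/(a₁₁a₂₂) = (1)·(2) / ((4)·(-7)) = -0.071429
ρ = √|-0.071429| = √0.071429 = 0.2673
ρ < 1, so Jacobi converges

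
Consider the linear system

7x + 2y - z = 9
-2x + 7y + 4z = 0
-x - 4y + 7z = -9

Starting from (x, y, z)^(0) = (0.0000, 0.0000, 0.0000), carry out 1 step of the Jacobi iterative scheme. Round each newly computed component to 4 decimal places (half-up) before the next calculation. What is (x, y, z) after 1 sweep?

(1.2857, 0.0000, -1.2857)

Iteration 1:
  x = (9 - (2)·0.0000 - (-1)·0.0000) / (7) = 1.2857
  y = (0 - (-2)·0.0000 - (4)·0.0000) / (7) = 0.0000
  z = (-9 - (-1)·0.0000 - (-4)·0.0000) / (7) = -1.2857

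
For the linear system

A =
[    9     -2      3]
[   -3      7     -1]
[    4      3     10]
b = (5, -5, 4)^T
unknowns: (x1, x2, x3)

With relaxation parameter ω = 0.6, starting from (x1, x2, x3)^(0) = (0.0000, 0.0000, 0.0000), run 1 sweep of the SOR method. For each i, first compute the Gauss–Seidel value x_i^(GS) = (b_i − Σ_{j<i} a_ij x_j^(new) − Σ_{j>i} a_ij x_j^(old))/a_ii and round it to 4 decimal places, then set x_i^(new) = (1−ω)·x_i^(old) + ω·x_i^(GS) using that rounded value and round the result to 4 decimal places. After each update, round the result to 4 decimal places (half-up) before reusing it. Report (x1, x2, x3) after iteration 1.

Iteration 1:
  x1: GS value = (5 - (-2)·0.0000 - (3)·0.0000) / (9) = 0.5556;  x1 ← (1−ω)·0.0000 + ω·0.5556 = 0.3334
  x2: GS value = (-5 - (-3)·0.3334 - (-1)·0.0000) / (7) = -0.5714;  x2 ← (1−ω)·0.0000 + ω·-0.5714 = -0.3428
  x3: GS value = (4 - (4)·0.3334 - (3)·-0.3428) / (10) = 0.3695;  x3 ← (1−ω)·0.0000 + ω·0.3695 = 0.2217

(0.3334, -0.3428, 0.2217)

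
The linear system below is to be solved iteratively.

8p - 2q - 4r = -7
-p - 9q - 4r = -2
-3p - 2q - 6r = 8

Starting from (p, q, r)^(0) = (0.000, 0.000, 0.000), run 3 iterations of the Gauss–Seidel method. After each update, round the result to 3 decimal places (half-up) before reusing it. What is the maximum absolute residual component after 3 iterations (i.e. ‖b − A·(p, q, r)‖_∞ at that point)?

Iteration 1:
  p = (-7 - (-2)·0.000 - (-4)·0.000) / (8) = -0.875
  q = (-2 - (-1)·-0.875 - (-4)·0.000) / (-9) = 0.319
  r = (8 - (-3)·-0.875 - (-2)·0.319) / (-6) = -1.002
Iteration 2:
  p = (-7 - (-2)·0.319 - (-4)·-1.002) / (8) = -1.296
  q = (-2 - (-1)·-1.296 - (-4)·-1.002) / (-9) = 0.812
  r = (8 - (-3)·-1.296 - (-2)·0.812) / (-6) = -0.956
Iteration 3:
  p = (-7 - (-2)·0.812 - (-4)·-0.956) / (8) = -1.150
  q = (-2 - (-1)·-1.150 - (-4)·-0.956) / (-9) = 0.775
  r = (8 - (-3)·-1.150 - (-2)·0.775) / (-6) = -1.017
Residual b − A·x = (-0.318, -0.243, -0.002); ∞-norm = 0.318

0.318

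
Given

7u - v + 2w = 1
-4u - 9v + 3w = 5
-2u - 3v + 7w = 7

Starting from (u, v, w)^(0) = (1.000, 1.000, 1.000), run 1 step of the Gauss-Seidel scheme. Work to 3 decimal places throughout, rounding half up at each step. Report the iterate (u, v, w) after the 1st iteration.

(0.000, -0.222, 0.905)

Iteration 1:
  u = (1 - (-1)·1.000 - (2)·1.000) / (7) = 0.000
  v = (5 - (-4)·0.000 - (3)·1.000) / (-9) = -0.222
  w = (7 - (-2)·0.000 - (-3)·-0.222) / (7) = 0.905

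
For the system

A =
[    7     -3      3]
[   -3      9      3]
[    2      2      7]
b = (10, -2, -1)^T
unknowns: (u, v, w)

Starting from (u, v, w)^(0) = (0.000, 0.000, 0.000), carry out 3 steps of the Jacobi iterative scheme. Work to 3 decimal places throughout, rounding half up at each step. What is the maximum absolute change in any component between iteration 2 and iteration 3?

0.372

Iteration 1:
  u = (10 - (-3)·0.000 - (3)·0.000) / (7) = 1.429
  v = (-2 - (-3)·0.000 - (3)·0.000) / (9) = -0.222
  w = (-1 - (2)·0.000 - (2)·0.000) / (7) = -0.143
Iteration 2:
  u = (10 - (-3)·-0.222 - (3)·-0.143) / (7) = 1.395
  v = (-2 - (-3)·1.429 - (3)·-0.143) / (9) = 0.302
  w = (-1 - (2)·1.429 - (2)·-0.222) / (7) = -0.488
Iteration 3:
  u = (10 - (-3)·0.302 - (3)·-0.488) / (7) = 1.767
  v = (-2 - (-3)·1.395 - (3)·-0.488) / (9) = 0.405
  w = (-1 - (2)·1.395 - (2)·0.302) / (7) = -0.628
Change: (0.372, 0.103, -0.140) → max |·| = 0.372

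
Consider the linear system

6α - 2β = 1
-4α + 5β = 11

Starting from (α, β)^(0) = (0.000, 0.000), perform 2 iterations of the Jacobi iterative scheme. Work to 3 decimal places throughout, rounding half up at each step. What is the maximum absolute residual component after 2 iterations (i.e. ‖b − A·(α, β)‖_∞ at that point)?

2.930

Iteration 1:
  α = (1 - (-2)·0.000) / (6) = 0.167
  β = (11 - (-4)·0.000) / (5) = 2.200
Iteration 2:
  α = (1 - (-2)·2.200) / (6) = 0.900
  β = (11 - (-4)·0.167) / (5) = 2.334
Residual b − A·x = (0.268, 2.930); ∞-norm = 2.930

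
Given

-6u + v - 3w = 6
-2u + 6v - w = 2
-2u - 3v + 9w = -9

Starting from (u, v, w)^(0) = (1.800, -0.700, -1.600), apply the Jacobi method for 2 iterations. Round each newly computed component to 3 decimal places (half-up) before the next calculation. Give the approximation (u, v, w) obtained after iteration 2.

Iteration 1:
  u = (6 - (1)·-0.700 - (-3)·-1.600) / (-6) = -0.317
  v = (2 - (-2)·1.800 - (-1)·-1.600) / (6) = 0.667
  w = (-9 - (-2)·1.800 - (-3)·-0.700) / (9) = -0.833
Iteration 2:
  u = (6 - (1)·0.667 - (-3)·-0.833) / (-6) = -0.472
  v = (2 - (-2)·-0.317 - (-1)·-0.833) / (6) = 0.089
  w = (-9 - (-2)·-0.317 - (-3)·0.667) / (9) = -0.848

(-0.472, 0.089, -0.848)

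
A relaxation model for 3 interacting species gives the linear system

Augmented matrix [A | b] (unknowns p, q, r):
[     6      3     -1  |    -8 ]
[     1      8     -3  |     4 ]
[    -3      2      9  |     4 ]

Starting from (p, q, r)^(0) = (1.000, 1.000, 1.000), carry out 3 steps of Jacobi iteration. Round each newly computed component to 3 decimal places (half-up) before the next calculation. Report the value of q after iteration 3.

0.598

Iteration 1:
  p = (-8 - (3)·1.000 - (-1)·1.000) / (6) = -1.667
  q = (4 - (1)·1.000 - (-3)·1.000) / (8) = 0.750
  r = (4 - (-3)·1.000 - (2)·1.000) / (9) = 0.556
Iteration 2:
  p = (-8 - (3)·0.750 - (-1)·0.556) / (6) = -1.616
  q = (4 - (1)·-1.667 - (-3)·0.556) / (8) = 0.917
  r = (4 - (-3)·-1.667 - (2)·0.750) / (9) = -0.278
Iteration 3:
  p = (-8 - (3)·0.917 - (-1)·-0.278) / (6) = -1.838
  q = (4 - (1)·-1.616 - (-3)·-0.278) / (8) = 0.598
  r = (4 - (-3)·-1.616 - (2)·0.917) / (9) = -0.298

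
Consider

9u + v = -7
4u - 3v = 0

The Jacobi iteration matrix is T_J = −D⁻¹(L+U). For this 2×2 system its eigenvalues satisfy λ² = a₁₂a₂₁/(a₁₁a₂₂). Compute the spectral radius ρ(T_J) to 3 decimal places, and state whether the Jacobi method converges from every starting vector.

0.385

a₁₂a₂₁/(a₁₁a₂₂) = (1)·(4) / ((9)·(-3)) = -0.148148
ρ = √|-0.148148| = √0.148148 = 0.385
ρ < 1, so Jacobi converges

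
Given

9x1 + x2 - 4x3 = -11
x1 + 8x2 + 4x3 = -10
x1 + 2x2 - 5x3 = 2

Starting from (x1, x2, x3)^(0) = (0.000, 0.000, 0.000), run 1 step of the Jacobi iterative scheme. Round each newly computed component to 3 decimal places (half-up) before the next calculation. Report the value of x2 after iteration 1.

-1.250

Iteration 1:
  x1 = (-11 - (1)·0.000 - (-4)·0.000) / (9) = -1.222
  x2 = (-10 - (1)·0.000 - (4)·0.000) / (8) = -1.250
  x3 = (2 - (1)·0.000 - (2)·0.000) / (-5) = -0.400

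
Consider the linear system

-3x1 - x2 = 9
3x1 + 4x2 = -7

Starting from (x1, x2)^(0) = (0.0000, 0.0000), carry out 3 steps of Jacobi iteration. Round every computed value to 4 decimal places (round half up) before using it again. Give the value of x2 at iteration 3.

Iteration 1:
  x1 = (9 - (-1)·0.0000) / (-3) = -3.0000
  x2 = (-7 - (3)·0.0000) / (4) = -1.7500
Iteration 2:
  x1 = (9 - (-1)·-1.7500) / (-3) = -2.4167
  x2 = (-7 - (3)·-3.0000) / (4) = 0.5000
Iteration 3:
  x1 = (9 - (-1)·0.5000) / (-3) = -3.1667
  x2 = (-7 - (3)·-2.4167) / (4) = 0.0625

0.0625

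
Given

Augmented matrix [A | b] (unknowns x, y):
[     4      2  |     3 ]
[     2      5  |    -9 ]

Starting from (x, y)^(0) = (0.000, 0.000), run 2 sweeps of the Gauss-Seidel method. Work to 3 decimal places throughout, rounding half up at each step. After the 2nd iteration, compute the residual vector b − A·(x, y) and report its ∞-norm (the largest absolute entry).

0.840

Iteration 1:
  x = (3 - (2)·0.000) / (4) = 0.750
  y = (-9 - (2)·0.750) / (5) = -2.100
Iteration 2:
  x = (3 - (2)·-2.100) / (4) = 1.800
  y = (-9 - (2)·1.800) / (5) = -2.520
Residual b − A·x = (0.840, 0.000); ∞-norm = 0.840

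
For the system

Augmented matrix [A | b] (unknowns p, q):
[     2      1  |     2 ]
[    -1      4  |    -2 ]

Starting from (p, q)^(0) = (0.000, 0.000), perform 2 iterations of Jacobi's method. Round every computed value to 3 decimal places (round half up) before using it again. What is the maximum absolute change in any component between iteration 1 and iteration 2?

Iteration 1:
  p = (2 - (1)·0.000) / (2) = 1.000
  q = (-2 - (-1)·0.000) / (4) = -0.500
Iteration 2:
  p = (2 - (1)·-0.500) / (2) = 1.250
  q = (-2 - (-1)·1.000) / (4) = -0.250
Change: (0.250, 0.250) → max |·| = 0.250

0.250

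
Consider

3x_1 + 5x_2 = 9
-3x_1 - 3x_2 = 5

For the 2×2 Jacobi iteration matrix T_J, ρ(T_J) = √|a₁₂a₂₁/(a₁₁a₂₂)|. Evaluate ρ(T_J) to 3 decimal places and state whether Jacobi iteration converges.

a₁₂a₂₁/(a₁₁a₂₂) = (5)·(-3) / ((3)·(-3)) = 1.666667
ρ = √|1.666667| = √1.666667 = 1.291
ρ > 1, so Jacobi diverges

1.291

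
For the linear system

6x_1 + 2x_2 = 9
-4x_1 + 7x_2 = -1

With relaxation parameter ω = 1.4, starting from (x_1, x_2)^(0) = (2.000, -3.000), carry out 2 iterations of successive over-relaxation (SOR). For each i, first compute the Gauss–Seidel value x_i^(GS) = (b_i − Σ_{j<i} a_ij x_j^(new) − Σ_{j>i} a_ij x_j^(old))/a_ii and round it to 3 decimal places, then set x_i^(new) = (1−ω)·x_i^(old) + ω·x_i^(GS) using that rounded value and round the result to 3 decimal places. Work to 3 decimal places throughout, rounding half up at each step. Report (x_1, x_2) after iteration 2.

(-0.454, -1.827)

Iteration 1:
  x_1: GS value = (9 - (2)·-3.000) / (6) = 2.500;  x_1 ← (1−ω)·2.000 + ω·2.500 = 2.700
  x_2: GS value = (-1 - (-4)·2.700) / (7) = 1.400;  x_2 ← (1−ω)·-3.000 + ω·1.400 = 3.160
Iteration 2:
  x_1: GS value = (9 - (2)·3.160) / (6) = 0.447;  x_1 ← (1−ω)·2.700 + ω·0.447 = -0.454
  x_2: GS value = (-1 - (-4)·-0.454) / (7) = -0.402;  x_2 ← (1−ω)·3.160 + ω·-0.402 = -1.827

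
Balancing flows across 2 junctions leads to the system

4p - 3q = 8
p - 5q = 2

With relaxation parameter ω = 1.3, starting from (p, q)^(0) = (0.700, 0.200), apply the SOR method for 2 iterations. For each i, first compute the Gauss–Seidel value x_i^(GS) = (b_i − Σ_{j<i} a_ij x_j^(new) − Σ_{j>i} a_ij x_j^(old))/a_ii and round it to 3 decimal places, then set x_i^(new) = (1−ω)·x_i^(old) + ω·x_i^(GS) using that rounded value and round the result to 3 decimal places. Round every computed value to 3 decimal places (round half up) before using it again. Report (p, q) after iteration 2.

(1.914, -0.050)

Iteration 1:
  p: GS value = (8 - (-3)·0.200) / (4) = 2.150;  p ← (1−ω)·0.700 + ω·2.150 = 2.585
  q: GS value = (2 - (1)·2.585) / (-5) = 0.117;  q ← (1−ω)·0.200 + ω·0.117 = 0.092
Iteration 2:
  p: GS value = (8 - (-3)·0.092) / (4) = 2.069;  p ← (1−ω)·2.585 + ω·2.069 = 1.914
  q: GS value = (2 - (1)·1.914) / (-5) = -0.017;  q ← (1−ω)·0.092 + ω·-0.017 = -0.050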